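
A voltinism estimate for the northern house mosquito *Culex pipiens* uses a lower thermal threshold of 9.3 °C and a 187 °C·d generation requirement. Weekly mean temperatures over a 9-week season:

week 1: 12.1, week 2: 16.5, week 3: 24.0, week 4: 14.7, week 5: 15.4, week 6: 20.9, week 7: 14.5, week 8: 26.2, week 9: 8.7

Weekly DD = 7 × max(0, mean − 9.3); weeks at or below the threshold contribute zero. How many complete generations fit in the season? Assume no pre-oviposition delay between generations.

Weekly DD (7 × max(0, T̄ − 9.3)): 19.6, 50.4, 102.9, 37.8, 42.7, 81.2, 36.4, 118.3, 0.0.
Season total = 489.3 DD.
Complete generations = ⌊489.3 / 187⌋ = 2.

2 generations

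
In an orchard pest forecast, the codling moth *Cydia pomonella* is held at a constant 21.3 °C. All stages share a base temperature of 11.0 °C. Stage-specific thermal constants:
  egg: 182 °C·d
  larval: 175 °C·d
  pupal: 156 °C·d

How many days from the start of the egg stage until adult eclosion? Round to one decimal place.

49.8 days

Daily accumulation at 21.3 °C = 21.3 − 11.0 = 10.3 DD/day.
Total K = 182 + 175 + 156 = 513 DD.
Total duration = 513 / 10.3 = 49.806 ≈ 49.8 days.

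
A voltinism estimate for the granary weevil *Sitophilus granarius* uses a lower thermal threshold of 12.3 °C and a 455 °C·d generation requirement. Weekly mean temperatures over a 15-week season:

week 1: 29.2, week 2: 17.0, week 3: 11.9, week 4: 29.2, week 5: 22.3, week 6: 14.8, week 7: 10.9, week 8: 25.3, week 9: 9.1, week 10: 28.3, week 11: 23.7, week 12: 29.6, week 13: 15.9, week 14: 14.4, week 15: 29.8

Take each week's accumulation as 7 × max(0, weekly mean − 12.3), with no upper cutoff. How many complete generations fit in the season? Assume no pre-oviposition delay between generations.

Weekly DD (7 × max(0, T̄ − 12.3)): 118.3, 32.9, 0.0, 118.3, 70.0, 17.5, 0.0, 91.0, 0.0, 112.0, 79.8, 121.1, 25.2, 14.7, 122.5.
Season total = 923.3 DD.
Complete generations = ⌊923.3 / 455⌋ = 2.

2 generations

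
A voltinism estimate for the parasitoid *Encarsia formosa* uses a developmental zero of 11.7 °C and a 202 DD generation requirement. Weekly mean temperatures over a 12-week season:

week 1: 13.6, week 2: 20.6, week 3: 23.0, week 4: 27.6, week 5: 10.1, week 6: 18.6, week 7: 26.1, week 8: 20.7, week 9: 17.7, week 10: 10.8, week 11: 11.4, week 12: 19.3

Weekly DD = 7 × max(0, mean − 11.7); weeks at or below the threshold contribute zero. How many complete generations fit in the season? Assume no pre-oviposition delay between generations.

Weekly DD (7 × max(0, T̄ − 11.7)): 13.3, 62.3, 79.1, 111.3, 0.0, 48.3, 100.8, 63.0, 42.0, 0.0, 0.0, 53.2.
Season total = 573.3 DD.
Complete generations = ⌊573.3 / 202⌋ = 2.

2 generations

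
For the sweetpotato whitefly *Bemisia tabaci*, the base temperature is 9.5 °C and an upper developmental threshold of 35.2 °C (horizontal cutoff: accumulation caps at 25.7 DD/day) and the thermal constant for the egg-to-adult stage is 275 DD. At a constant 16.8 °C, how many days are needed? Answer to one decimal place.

Daily accumulation = 16.8 − 9.5 = 7.3 DD/day.
Duration = 275 / 7.3 = 37.671 ≈ 37.7 days.

37.7 days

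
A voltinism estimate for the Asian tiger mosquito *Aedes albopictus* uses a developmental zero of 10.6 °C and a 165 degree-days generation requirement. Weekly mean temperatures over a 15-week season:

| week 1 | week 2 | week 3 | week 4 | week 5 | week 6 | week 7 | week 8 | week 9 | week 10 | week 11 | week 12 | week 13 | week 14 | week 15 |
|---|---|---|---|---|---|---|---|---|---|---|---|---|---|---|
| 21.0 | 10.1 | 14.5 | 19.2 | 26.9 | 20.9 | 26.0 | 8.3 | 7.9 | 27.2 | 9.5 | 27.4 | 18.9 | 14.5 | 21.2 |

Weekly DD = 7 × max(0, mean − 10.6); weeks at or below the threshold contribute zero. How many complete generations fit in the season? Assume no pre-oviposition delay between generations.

5 generations

Weekly DD (7 × max(0, T̄ − 10.6)): 72.8, 0.0, 27.3, 60.2, 114.1, 72.1, 107.8, 0.0, 0.0, 116.2, 0.0, 117.6, 58.1, 27.3, 74.2.
Season total = 847.7 DD.
Complete generations = ⌊847.7 / 165⌋ = 5.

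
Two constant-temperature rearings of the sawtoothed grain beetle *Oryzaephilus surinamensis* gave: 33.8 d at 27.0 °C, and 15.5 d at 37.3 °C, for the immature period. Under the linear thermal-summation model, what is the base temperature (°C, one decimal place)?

Linear rate model ⇒ the product D·(T − T_b) is constant across temperatures.
33.8·(27.0 − T_b) = 15.5·(37.3 − T_b)
T_b = (33.8·27.0 − 15.5·37.3) / (33.8 − 15.5) = 334.45 / 18.3 = 18.276 °C ≈ 18.3 °C.

18.3 °C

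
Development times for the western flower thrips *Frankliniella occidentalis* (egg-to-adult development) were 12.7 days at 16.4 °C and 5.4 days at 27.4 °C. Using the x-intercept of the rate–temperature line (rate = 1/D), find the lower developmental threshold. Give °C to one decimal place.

8.3 °C

Linear rate model ⇒ the product D·(T − T_b) is constant across temperatures.
12.7·(16.4 − T_b) = 5.4·(27.4 − T_b)
T_b = (12.7·16.4 − 5.4·27.4) / (12.7 − 5.4) = 60.32 / 7.3 = 8.263 °C ≈ 8.3 °C.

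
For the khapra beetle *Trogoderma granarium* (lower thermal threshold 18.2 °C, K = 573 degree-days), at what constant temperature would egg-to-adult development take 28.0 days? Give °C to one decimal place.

Required daily accumulation = 573 / 28.0 = 20.464 DD/day.
T = T_base + 20.464 = 18.2 + 20.464 = 38.664 ≈ 38.7 °C.

38.7 °C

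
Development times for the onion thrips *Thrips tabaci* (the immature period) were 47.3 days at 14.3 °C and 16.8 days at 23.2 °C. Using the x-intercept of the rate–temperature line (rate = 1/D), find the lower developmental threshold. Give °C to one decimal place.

9.4 °C

Linear rate model ⇒ the product D·(T − T_b) is constant across temperatures.
47.3·(14.3 − T_b) = 16.8·(23.2 − T_b)
T_b = (47.3·14.3 − 16.8·23.2) / (47.3 − 16.8) = 286.63 / 30.5 = 9.398 °C ≈ 9.4 °C.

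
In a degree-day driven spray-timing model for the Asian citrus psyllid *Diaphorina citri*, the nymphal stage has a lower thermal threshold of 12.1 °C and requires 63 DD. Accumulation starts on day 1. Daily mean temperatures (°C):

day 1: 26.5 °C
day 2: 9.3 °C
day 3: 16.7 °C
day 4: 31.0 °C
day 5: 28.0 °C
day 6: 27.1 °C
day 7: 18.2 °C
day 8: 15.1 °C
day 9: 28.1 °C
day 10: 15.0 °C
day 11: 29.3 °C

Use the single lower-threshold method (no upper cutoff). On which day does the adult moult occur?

Daily DD above 12.1 °C: 14.4, 0.0, 4.6, 18.9, 15.9, 15.0, 6.1, 3.0, 16.0, 2.9, 17.2.
Cumulative: 14.4, 14.4, 19.0, 37.9, 53.8, 68.8, 74.9, 77.9, 93.9, 96.8, 114.0.
The total first reaches 63 DD on day 6.

day 6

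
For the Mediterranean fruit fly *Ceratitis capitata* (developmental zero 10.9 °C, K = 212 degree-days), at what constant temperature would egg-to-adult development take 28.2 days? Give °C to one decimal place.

Required daily accumulation = 212 / 28.2 = 7.518 DD/day.
T = T_base + 7.518 = 10.9 + 7.518 = 18.418 ≈ 18.4 °C.

18.4 °C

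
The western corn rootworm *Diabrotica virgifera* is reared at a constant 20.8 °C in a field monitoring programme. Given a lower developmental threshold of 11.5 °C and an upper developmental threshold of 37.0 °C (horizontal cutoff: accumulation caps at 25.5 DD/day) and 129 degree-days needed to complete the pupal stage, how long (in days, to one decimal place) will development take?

13.9 days

Daily accumulation = 20.8 − 11.5 = 9.3 DD/day.
Duration = 129 / 9.3 = 13.871 ≈ 13.9 days.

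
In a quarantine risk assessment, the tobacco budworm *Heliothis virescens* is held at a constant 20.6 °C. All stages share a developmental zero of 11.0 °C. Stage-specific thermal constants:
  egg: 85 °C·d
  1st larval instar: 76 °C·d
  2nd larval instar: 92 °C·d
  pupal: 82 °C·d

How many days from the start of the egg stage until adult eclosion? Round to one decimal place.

Daily accumulation at 20.6 °C = 20.6 − 11.0 = 9.6 DD/day.
Total K = 85 + 76 + 92 + 82 = 335 DD.
Total duration = 335 / 9.6 = 34.896 ≈ 34.9 days.

34.9 days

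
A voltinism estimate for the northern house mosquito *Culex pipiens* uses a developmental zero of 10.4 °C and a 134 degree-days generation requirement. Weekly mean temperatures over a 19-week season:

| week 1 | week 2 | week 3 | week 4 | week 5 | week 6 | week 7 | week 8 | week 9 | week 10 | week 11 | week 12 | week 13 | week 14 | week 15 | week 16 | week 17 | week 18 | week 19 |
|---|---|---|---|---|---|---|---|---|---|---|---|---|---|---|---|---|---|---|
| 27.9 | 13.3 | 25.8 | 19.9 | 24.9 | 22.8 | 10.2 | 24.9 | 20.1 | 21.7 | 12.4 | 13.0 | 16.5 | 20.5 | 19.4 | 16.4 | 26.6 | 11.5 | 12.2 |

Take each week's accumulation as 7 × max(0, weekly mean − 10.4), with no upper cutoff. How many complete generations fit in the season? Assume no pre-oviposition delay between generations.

Weekly DD (7 × max(0, T̄ − 10.4)): 122.5, 20.3, 107.8, 66.5, 101.5, 86.8, 0.0, 101.5, 67.9, 79.1, 14.0, 18.2, 42.7, 70.7, 63.0, 42.0, 113.4, 7.7, 12.6.
Season total = 1138.2 DD.
Complete generations = ⌊1138.2 / 134⌋ = 8.

8 generations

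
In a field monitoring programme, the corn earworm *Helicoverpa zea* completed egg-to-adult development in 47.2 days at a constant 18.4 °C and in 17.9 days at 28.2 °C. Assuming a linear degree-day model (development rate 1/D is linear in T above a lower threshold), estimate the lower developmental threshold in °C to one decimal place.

12.4 °C

Under the model K = D·(T − T_b), so D₁·(T₁ − T_b) = D₂·(T₂ − T_b).
47.2·(18.4 − T_b) = 17.9·(28.2 − T_b)
T_b = (47.2·18.4 − 17.9·28.2) / (47.2 − 17.9) = 363.70 / 29.3 = 12.413 °C ≈ 12.4 °C.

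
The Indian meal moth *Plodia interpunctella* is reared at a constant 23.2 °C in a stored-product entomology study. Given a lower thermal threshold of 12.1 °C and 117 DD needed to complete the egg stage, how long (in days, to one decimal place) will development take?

Daily accumulation = 23.2 − 12.1 = 11.1 DD/day.
Duration = 117 / 11.1 = 10.541 ≈ 10.5 days.

10.5 days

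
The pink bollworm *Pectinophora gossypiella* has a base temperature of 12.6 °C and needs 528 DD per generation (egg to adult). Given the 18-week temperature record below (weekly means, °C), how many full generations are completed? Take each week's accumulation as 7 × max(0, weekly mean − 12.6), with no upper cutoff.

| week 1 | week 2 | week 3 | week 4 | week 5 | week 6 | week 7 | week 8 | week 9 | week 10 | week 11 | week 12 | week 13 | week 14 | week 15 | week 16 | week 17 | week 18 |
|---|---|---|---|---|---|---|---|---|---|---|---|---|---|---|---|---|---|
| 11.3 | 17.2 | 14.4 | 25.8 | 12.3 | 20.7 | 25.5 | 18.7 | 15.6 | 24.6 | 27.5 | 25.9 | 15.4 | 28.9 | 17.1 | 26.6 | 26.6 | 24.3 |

Weekly DD (7 × max(0, T̄ − 12.6)): 0.0, 32.2, 12.6, 92.4, 0.0, 56.7, 90.3, 42.7, 21.0, 84.0, 104.3, 93.1, 19.6, 114.1, 31.5, 98.0, 98.0, 81.9.
Season total = 1072.4 DD.
Complete generations = ⌊1072.4 / 528⌋ = 2.

2 generations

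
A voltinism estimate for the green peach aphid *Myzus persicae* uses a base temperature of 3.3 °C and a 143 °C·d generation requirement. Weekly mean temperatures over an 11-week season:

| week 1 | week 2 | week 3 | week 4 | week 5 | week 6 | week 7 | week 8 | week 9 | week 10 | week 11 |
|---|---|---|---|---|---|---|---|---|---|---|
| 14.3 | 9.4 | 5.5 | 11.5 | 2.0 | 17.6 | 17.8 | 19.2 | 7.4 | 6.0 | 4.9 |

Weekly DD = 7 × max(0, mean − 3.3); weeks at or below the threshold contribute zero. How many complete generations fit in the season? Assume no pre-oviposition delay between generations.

Weekly DD (7 × max(0, T̄ − 3.3)): 77.0, 42.7, 15.4, 57.4, 0.0, 100.1, 101.5, 111.3, 28.7, 18.9, 11.2.
Season total = 564.2 DD.
Complete generations = ⌊564.2 / 143⌋ = 3.

3 generations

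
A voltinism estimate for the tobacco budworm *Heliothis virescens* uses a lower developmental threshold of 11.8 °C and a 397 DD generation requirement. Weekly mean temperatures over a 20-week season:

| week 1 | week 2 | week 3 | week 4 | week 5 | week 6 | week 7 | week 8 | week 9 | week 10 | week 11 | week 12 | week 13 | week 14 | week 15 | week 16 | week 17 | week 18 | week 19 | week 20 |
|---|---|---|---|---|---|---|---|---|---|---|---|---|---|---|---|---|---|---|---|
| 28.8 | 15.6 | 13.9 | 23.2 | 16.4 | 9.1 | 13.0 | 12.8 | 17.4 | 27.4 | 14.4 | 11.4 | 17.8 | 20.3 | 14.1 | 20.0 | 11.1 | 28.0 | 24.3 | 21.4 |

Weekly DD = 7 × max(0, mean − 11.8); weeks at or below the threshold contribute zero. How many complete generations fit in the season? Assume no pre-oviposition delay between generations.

2 generations

Weekly DD (7 × max(0, T̄ − 11.8)): 119.0, 26.6, 14.7, 79.8, 32.2, 0.0, 8.4, 7.0, 39.2, 109.2, 18.2, 0.0, 42.0, 59.5, 16.1, 57.4, 0.0, 113.4, 87.5, 67.2.
Season total = 897.4 DD.
Complete generations = ⌊897.4 / 397⌋ = 2.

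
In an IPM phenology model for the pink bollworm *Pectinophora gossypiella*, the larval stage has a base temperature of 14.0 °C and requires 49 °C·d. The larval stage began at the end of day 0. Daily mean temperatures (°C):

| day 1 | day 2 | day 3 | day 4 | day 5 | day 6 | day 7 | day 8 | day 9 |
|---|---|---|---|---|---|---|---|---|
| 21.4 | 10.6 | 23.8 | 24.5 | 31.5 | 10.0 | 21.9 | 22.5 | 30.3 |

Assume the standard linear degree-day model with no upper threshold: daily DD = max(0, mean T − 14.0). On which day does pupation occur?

Daily DD above 14.0 °C: 7.4, 0.0, 9.8, 10.5, 17.5, 0.0, 7.9, 8.5, 16.3.
Cumulative: 7.4, 7.4, 17.2, 27.7, 45.2, 45.2, 53.1, 61.6, 77.9.
The total first reaches 49 DD on day 7.

day 7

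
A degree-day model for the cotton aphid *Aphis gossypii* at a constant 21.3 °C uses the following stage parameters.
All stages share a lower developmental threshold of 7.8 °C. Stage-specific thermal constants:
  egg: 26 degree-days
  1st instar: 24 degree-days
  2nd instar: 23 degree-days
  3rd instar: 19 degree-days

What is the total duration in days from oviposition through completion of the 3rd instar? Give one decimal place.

6.8 days

Daily accumulation at 21.3 °C = 21.3 − 7.8 = 13.5 DD/day.
Total K = 26 + 24 + 23 + 19 = 92 DD.
Total duration = 92 / 13.5 = 6.815 ≈ 6.8 days.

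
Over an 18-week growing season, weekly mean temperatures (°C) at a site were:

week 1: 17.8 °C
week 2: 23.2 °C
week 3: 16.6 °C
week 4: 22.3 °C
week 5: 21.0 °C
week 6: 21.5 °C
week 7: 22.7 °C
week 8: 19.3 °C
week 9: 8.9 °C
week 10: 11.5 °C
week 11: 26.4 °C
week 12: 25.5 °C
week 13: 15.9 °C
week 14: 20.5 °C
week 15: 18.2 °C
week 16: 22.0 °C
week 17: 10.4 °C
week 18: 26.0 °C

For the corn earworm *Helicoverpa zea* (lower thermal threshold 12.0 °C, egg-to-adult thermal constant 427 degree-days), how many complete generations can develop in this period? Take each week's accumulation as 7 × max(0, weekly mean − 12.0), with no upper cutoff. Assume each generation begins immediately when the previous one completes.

Weekly DD (7 × max(0, T̄ − 12.0)): 40.6, 78.4, 32.2, 72.1, 63.0, 66.5, 74.9, 51.1, 0.0, 0.0, 100.8, 94.5, 27.3, 59.5, 43.4, 70.0, 0.0, 98.0.
Season total = 972.3 DD.
Complete generations = ⌊972.3 / 427⌋ = 2.

2 generations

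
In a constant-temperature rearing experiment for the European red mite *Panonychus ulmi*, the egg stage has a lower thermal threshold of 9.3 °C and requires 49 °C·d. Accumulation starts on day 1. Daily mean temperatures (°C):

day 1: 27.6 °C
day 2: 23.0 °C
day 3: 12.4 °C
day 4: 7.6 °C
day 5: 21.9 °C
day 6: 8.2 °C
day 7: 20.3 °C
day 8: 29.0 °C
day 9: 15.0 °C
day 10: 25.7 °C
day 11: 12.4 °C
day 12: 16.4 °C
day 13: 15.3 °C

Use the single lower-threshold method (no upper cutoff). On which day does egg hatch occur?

Daily DD above 9.3 °C: 18.3, 13.7, 3.1, 0.0, 12.6, 0.0, 11.0, 19.7, 5.7, 16.4, 3.1, 7.1, 6.0.
Cumulative: 18.3, 32.0, 35.1, 35.1, 47.7, 47.7, 58.7, 78.4, 84.1, 100.5, 103.6, 110.7, 116.7.
The total first reaches 49 DD on day 7.

day 7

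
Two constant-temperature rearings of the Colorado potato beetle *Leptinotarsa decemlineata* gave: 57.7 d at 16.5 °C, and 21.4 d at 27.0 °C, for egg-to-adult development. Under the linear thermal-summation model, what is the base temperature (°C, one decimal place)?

10.3 °C

Under the model K = D·(T − T_b), so D₁·(T₁ − T_b) = D₂·(T₂ − T_b).
57.7·(16.5 − T_b) = 21.4·(27.0 − T_b)
T_b = (57.7·16.5 − 21.4·27.0) / (57.7 − 21.4) = 374.25 / 36.3 = 10.310 °C ≈ 10.3 °C.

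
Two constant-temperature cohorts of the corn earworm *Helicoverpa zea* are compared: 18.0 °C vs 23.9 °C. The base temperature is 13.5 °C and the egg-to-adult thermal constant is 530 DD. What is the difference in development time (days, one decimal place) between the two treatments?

66.8 days

At 18.0 °C: 530 / (18.0 − 13.5) = 530 / 4.5 = 117.778 d.
At 23.9 °C: 530 / (23.9 − 13.5) = 530 / 10.4 = 50.962 d.
Difference = |117.778 − 50.962| = 66.816 ≈ 66.8 days.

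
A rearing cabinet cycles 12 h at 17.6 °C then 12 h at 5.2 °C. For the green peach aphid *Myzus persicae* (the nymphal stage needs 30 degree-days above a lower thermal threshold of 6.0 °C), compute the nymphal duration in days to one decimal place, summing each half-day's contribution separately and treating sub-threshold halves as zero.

Day half: max(0, 17.6 − 6.0) × 0.5 = 11.6 × 0.5 = 5.80 DD.
Night half: max(0, 5.2 − 6.0) × 0.5 = 0.0 × 0.5 = 0.00 DD.
Per 24 h: 5.80 DD/day.
Duration = 30 / 5.80 = 5.172 ≈ 5.2 days.

5.2 days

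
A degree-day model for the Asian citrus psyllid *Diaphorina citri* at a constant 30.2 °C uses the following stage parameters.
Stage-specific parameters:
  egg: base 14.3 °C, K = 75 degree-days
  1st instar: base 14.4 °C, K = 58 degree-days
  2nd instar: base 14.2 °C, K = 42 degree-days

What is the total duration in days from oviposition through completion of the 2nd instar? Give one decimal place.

11.0 days

egg: 75 / (30.2 − 14.3) = 75 / 15.9 = 4.717 d.
1st instar: 58 / (30.2 − 14.4) = 58 / 15.8 = 3.671 d.
2nd instar: 42 / (30.2 − 14.2) = 42 / 16.0 = 2.625 d.
Sum = 11.013 ≈ 11.0 days.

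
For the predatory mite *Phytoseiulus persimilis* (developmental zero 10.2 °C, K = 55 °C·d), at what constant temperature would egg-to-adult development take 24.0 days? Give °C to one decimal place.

Required daily accumulation = 55 / 24.0 = 2.292 DD/day.
T = T_base + 2.292 = 10.2 + 2.292 = 12.492 ≈ 12.5 °C.

12.5 °C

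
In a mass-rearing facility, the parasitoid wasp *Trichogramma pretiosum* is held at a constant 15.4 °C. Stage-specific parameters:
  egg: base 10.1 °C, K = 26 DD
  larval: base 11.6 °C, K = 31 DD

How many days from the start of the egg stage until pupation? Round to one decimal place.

egg: 26 / (15.4 − 10.1) = 26 / 5.3 = 4.906 d.
larval: 31 / (15.4 − 11.6) = 31 / 3.8 = 8.158 d.
Sum = 13.064 ≈ 13.1 days.

13.1 days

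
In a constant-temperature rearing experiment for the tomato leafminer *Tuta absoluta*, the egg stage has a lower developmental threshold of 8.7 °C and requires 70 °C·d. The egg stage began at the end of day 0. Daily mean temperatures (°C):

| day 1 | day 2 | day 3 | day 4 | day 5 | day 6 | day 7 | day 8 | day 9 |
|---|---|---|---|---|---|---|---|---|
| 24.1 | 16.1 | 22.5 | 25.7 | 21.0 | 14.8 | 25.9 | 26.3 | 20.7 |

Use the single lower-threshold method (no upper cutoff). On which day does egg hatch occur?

day 6

Daily DD above 8.7 °C: 15.4, 7.4, 13.8, 17.0, 12.3, 6.1, 17.2, 17.6, 12.0.
Cumulative: 15.4, 22.8, 36.6, 53.6, 65.9, 72.0, 89.2, 106.8, 118.8.
The total first reaches 70 DD on day 6.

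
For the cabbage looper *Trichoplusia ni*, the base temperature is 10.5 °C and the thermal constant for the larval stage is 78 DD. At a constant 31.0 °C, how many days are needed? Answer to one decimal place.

3.8 days

Daily accumulation = 31.0 − 10.5 = 20.5 DD/day.
Duration = 78 / 20.5 = 3.805 ≈ 3.8 days.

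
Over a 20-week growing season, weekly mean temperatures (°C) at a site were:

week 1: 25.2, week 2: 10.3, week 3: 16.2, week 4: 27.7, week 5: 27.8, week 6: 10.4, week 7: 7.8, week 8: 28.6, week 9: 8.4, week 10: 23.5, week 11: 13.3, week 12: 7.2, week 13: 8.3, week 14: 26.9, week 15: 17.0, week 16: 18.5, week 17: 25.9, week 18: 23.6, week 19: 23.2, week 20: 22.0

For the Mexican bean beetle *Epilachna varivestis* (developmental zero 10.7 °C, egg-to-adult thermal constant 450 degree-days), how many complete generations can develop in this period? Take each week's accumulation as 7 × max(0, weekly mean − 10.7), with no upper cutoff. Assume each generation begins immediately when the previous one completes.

Weekly DD (7 × max(0, T̄ − 10.7)): 101.5, 0.0, 38.5, 119.0, 119.7, 0.0, 0.0, 125.3, 0.0, 89.6, 18.2, 0.0, 0.0, 113.4, 44.1, 54.6, 106.4, 90.3, 87.5, 79.1.
Season total = 1187.2 DD.
Complete generations = ⌊1187.2 / 450⌋ = 2.

2 generations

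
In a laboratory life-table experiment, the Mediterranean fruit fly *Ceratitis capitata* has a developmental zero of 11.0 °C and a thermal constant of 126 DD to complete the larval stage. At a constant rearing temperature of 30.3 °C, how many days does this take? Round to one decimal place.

Daily accumulation = 30.3 − 11.0 = 19.3 DD/day.
Duration = 126 / 19.3 = 6.528 ≈ 6.5 days.

6.5 days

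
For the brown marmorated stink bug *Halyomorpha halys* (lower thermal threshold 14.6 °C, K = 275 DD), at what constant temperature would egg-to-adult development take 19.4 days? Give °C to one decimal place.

Required daily accumulation = 275 / 19.4 = 14.175 DD/day.
T = T_base + 14.175 = 14.6 + 14.175 = 28.775 ≈ 28.8 °C.

28.8 °C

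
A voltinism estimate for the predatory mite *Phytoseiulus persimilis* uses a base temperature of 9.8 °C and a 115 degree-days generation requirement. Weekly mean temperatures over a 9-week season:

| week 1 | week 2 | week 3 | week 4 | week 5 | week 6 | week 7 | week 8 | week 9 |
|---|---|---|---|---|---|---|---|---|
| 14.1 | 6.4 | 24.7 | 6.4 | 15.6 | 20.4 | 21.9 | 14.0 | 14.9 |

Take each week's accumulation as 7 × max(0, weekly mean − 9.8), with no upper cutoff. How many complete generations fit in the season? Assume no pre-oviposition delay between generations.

Weekly DD (7 × max(0, T̄ − 9.8)): 30.1, 0.0, 104.3, 0.0, 40.6, 74.2, 84.7, 29.4, 35.7.
Season total = 399.0 DD.
Complete generations = ⌊399.0 / 115⌋ = 3.

3 generations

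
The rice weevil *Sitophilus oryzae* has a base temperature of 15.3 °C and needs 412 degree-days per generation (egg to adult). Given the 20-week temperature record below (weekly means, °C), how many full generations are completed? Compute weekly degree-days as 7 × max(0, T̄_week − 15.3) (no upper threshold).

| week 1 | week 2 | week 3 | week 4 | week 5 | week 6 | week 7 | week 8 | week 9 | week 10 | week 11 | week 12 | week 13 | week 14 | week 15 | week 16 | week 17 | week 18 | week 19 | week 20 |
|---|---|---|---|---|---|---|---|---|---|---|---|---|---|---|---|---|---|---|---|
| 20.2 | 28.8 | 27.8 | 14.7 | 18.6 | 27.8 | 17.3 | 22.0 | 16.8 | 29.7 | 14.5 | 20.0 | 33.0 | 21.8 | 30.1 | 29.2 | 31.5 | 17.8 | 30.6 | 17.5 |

2 generations

Weekly DD (7 × max(0, T̄ − 15.3)): 34.3, 94.5, 87.5, 0.0, 23.1, 87.5, 14.0, 46.9, 10.5, 100.8, 0.0, 32.9, 123.9, 45.5, 103.6, 97.3, 113.4, 17.5, 107.1, 15.4.
Season total = 1155.7 DD.
Complete generations = ⌊1155.7 / 412⌋ = 2.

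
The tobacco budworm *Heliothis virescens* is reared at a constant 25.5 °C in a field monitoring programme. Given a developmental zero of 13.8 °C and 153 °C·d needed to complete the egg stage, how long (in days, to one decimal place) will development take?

Daily accumulation = 25.5 − 13.8 = 11.7 DD/day.
Duration = 153 / 11.7 = 13.077 ≈ 13.1 days.

13.1 days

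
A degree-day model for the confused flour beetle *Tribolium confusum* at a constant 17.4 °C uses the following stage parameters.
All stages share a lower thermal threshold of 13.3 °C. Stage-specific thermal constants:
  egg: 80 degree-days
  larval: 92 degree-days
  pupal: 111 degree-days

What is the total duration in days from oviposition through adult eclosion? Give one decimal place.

Daily accumulation at 17.4 °C = 17.4 − 13.3 = 4.1 DD/day.
Total K = 80 + 92 + 111 = 283 DD.
Total duration = 283 / 4.1 = 69.024 ≈ 69.0 days.

69.0 days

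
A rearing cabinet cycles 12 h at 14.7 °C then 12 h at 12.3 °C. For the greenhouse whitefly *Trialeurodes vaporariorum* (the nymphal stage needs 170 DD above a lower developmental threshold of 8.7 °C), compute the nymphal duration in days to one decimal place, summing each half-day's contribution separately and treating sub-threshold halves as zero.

Day half: max(0, 14.7 − 8.7) × 0.5 = 6.0 × 0.5 = 3.00 DD.
Night half: max(0, 12.3 − 8.7) × 0.5 = 3.6 × 0.5 = 1.80 DD.
Per 24 h: 4.80 DD/day.
Duration = 170 / 4.80 = 35.417 ≈ 35.4 days.

35.4 days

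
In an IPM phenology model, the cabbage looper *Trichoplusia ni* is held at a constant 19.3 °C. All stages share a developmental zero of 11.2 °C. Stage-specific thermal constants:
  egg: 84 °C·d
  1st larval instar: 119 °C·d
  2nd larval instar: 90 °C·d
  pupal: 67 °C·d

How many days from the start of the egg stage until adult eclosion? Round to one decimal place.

44.4 days

Daily accumulation at 19.3 °C = 19.3 − 11.2 = 8.1 DD/day.
Total K = 84 + 119 + 90 + 67 = 360 DD.
Total duration = 360 / 8.1 = 44.444 ≈ 44.4 days.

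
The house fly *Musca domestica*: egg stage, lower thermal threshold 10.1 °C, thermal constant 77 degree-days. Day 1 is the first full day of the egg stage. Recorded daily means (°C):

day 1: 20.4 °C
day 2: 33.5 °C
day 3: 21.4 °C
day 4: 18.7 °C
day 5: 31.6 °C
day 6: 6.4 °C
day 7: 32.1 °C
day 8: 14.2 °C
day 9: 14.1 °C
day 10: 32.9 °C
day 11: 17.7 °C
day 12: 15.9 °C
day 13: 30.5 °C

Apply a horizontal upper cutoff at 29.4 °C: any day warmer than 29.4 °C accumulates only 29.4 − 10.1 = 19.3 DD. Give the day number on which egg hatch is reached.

Daily DD above 10.1 °C (capped at 19.3): 10.3, 19.3, 11.3, 8.6, 19.3, 0.0, 19.3, 4.1, 4.0, 19.3, 7.6, 5.8, 19.3.
Cumulative: 10.3, 29.6, 40.9, 49.5, 68.8, 68.8, 88.1, 92.2, 96.2, 115.5, 123.1, 128.9, 148.2.
The total first reaches 77 DD on day 7.

day 7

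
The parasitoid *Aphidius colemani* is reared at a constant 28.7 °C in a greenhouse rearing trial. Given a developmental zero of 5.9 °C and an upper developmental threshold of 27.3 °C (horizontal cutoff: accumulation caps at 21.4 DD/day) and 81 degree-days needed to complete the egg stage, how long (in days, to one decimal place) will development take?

3.8 days

Temperature 28.7 °C exceeds the upper threshold, so daily accumulation caps at 27.3 − 5.9 = 21.4 DD/day.
Duration = 81 / 21.4 = 3.785 ≈ 3.8 days.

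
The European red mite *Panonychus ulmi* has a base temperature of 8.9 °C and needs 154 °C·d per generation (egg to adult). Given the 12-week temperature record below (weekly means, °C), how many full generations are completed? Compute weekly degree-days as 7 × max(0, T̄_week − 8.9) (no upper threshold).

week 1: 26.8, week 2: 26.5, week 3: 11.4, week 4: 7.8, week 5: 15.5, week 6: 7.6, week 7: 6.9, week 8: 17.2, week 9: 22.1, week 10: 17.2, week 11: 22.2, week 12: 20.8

4 generations

Weekly DD (7 × max(0, T̄ − 8.9)): 125.3, 123.2, 17.5, 0.0, 46.2, 0.0, 0.0, 58.1, 92.4, 58.1, 93.1, 83.3.
Season total = 697.2 DD.
Complete generations = ⌊697.2 / 154⌋ = 4.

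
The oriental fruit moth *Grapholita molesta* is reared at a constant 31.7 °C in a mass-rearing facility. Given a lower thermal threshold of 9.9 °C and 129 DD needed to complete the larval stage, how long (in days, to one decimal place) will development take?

Daily accumulation = 31.7 − 9.9 = 21.8 DD/day.
Duration = 129 / 21.8 = 5.917 ≈ 5.9 days.

5.9 days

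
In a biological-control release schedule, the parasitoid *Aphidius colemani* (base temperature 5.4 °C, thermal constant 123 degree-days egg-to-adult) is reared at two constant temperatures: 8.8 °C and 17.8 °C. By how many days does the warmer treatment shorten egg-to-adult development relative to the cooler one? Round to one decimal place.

At 8.8 °C: 123 / (8.8 − 5.4) = 123 / 3.4 = 36.176 d.
At 17.8 °C: 123 / (17.8 − 5.4) = 123 / 12.4 = 9.919 d.
Difference = |36.176 − 9.919| = 26.257 ≈ 26.3 days.

26.3 days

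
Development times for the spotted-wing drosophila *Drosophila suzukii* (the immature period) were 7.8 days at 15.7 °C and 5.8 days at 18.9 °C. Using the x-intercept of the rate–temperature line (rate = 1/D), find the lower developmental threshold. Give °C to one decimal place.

6.4 °C

Equal thermal constants: D₁(T₁ − T_b) = D₂(T₂ − T_b).
7.8·(15.7 − T_b) = 5.8·(18.9 − T_b)
T_b = (7.8·15.7 − 5.8·18.9) / (7.8 − 5.8) = 12.84 / 2.0 = 6.420 °C ≈ 6.4 °C.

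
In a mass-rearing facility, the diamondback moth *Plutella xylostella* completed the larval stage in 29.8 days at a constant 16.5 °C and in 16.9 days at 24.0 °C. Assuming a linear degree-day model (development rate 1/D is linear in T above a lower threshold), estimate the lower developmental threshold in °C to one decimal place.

6.7 °C

Linear rate model ⇒ the product D·(T − T_b) is constant across temperatures.
29.8·(16.5 − T_b) = 16.9·(24.0 − T_b)
T_b = (29.8·16.5 − 16.9·24.0) / (29.8 − 16.9) = 86.10 / 12.9 = 6.674 °C ≈ 6.7 °C.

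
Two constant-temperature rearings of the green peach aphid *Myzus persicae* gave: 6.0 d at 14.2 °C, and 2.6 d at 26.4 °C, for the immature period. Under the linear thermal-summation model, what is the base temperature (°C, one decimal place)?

4.9 °C

Linear rate model ⇒ the product D·(T − T_b) is constant across temperatures.
6.0·(14.2 − T_b) = 2.6·(26.4 − T_b)
T_b = (6.0·14.2 − 2.6·26.4) / (6.0 − 2.6) = 16.56 / 3.4 = 4.871 °C ≈ 4.9 °C.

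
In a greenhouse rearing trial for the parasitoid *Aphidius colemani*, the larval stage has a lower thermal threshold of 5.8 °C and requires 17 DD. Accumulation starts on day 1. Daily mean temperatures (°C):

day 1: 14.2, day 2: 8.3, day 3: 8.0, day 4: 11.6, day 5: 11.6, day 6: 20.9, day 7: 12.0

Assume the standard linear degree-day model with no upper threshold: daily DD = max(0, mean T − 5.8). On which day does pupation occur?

Daily DD above 5.8 °C: 8.4, 2.5, 2.2, 5.8, 5.8, 15.1, 6.2.
Cumulative: 8.4, 10.9, 13.1, 18.9, 24.7, 39.8, 46.0.
The total first reaches 17 DD on day 4.

day 4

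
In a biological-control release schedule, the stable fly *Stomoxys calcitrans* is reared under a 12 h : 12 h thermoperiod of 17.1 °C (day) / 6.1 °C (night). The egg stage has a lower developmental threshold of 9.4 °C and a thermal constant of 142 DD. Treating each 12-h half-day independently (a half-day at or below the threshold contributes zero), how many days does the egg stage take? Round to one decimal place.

Day half: max(0, 17.1 − 9.4) × 0.5 = 7.7 × 0.5 = 3.85 DD.
Night half: max(0, 6.1 − 9.4) × 0.5 = 0.0 × 0.5 = 0.00 DD.
Per 24 h: 3.85 DD/day.
Duration = 142 / 3.85 = 36.883 ≈ 36.9 days.

36.9 days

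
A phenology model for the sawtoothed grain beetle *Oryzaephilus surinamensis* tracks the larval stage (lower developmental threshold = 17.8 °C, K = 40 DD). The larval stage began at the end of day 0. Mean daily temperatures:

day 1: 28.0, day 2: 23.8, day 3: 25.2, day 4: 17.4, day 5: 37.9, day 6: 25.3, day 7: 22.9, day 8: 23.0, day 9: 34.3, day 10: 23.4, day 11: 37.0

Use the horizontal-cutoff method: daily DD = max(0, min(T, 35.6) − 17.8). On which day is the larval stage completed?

Daily DD above 17.8 °C (capped at 17.8): 10.2, 6.0, 7.4, 0.0, 17.8, 7.5, 5.1, 5.2, 16.5, 5.6, 17.8.
Cumulative: 10.2, 16.2, 23.6, 23.6, 41.4, 48.9, 54.0, 59.2, 75.7, 81.3, 99.1.
The total first reaches 40 DD on day 5.

day 5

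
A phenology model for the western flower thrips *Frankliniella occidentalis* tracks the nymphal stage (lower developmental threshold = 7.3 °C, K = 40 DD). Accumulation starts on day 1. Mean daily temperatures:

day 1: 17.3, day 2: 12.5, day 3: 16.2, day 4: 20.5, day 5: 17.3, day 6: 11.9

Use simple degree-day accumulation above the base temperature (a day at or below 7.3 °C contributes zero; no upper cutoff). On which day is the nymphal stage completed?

day 5

Daily DD above 7.3 °C: 10.0, 5.2, 8.9, 13.2, 10.0, 4.6.
Cumulative: 10.0, 15.2, 24.1, 37.3, 47.3, 51.9.
The total first reaches 40 DD on day 5.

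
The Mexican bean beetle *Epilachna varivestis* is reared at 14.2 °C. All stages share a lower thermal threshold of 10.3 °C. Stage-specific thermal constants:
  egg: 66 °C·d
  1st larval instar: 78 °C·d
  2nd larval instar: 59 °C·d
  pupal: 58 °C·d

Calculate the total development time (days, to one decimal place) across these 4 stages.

66.9 days

Daily accumulation at 14.2 °C = 14.2 − 10.3 = 3.9 DD/day.
Total K = 66 + 78 + 59 + 58 = 261 DD.
Total duration = 261 / 3.9 = 66.923 ≈ 66.9 days.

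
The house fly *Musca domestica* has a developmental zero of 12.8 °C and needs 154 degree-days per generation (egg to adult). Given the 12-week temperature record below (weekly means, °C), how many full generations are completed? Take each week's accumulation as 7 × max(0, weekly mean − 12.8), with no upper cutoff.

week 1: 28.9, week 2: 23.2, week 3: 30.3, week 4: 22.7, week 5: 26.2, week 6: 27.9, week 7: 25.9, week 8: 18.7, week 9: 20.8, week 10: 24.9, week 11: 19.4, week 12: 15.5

5 generations

Weekly DD (7 × max(0, T̄ − 12.8)): 112.7, 72.8, 122.5, 69.3, 93.8, 105.7, 91.7, 41.3, 56.0, 84.7, 46.2, 18.9.
Season total = 915.6 DD.
Complete generations = ⌊915.6 / 154⌋ = 5.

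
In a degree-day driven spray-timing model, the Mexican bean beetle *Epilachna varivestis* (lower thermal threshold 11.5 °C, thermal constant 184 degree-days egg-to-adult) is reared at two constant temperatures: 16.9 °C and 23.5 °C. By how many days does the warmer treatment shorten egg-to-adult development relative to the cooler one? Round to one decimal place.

18.7 days

At 16.9 °C: 184 / (16.9 − 11.5) = 184 / 5.4 = 34.074 d.
At 23.5 °C: 184 / (23.5 − 11.5) = 184 / 12.0 = 15.333 d.
Difference = |34.074 − 15.333| = 18.741 ≈ 18.7 days.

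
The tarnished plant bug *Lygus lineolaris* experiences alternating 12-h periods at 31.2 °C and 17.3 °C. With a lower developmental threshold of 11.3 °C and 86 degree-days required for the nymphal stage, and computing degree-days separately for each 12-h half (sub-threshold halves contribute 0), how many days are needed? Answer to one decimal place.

Day half: max(0, 31.2 − 11.3) × 0.5 = 19.9 × 0.5 = 9.95 DD.
Night half: max(0, 17.3 − 11.3) × 0.5 = 6.0 × 0.5 = 3.00 DD.
Per 24 h: 12.95 DD/day.
Duration = 86 / 12.95 = 6.641 ≈ 6.6 days.

6.6 days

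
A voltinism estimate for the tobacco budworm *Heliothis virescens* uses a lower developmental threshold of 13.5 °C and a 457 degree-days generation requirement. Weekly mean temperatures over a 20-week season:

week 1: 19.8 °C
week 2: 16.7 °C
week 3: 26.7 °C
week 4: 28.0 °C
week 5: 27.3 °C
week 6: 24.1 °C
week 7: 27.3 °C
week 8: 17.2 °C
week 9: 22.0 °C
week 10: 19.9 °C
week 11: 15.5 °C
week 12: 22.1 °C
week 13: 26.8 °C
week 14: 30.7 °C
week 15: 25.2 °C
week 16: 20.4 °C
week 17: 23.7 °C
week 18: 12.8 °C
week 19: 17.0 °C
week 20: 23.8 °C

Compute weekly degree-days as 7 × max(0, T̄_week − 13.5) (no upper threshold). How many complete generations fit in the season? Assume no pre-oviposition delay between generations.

2 generations

Weekly DD (7 × max(0, T̄ − 13.5)): 44.1, 22.4, 92.4, 101.5, 96.6, 74.2, 96.6, 25.9, 59.5, 44.8, 14.0, 60.2, 93.1, 120.4, 81.9, 48.3, 71.4, 0.0, 24.5, 72.1.
Season total = 1243.9 DD.
Complete generations = ⌊1243.9 / 457⌋ = 2.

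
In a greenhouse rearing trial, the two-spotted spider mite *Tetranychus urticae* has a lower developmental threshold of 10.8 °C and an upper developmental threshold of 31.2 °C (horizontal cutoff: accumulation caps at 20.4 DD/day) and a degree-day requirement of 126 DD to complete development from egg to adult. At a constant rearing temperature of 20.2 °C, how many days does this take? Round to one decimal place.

Daily accumulation = 20.2 − 10.8 = 9.4 DD/day.
Duration = 126 / 9.4 = 13.404 ≈ 13.4 days.

13.4 days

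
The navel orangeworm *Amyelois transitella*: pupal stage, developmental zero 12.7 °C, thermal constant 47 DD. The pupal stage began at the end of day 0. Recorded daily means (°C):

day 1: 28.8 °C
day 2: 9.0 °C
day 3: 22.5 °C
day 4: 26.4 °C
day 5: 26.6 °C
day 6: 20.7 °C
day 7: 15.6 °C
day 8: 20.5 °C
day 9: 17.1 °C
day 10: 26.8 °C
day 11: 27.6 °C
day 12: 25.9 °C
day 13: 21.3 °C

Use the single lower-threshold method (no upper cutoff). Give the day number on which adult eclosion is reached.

Daily DD above 12.7 °C: 16.1, 0.0, 9.8, 13.7, 13.9, 8.0, 2.9, 7.8, 4.4, 14.1, 14.9, 13.2, 8.6.
Cumulative: 16.1, 16.1, 25.9, 39.6, 53.5, 61.5, 64.4, 72.2, 76.6, 90.7, 105.6, 118.8, 127.4.
The total first reaches 47 DD on day 5.

day 5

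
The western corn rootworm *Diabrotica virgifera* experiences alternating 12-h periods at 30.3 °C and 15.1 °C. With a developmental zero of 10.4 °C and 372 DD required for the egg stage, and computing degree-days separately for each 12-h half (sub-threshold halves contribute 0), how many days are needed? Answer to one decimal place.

30.2 days

Day half: max(0, 30.3 − 10.4) × 0.5 = 19.9 × 0.5 = 9.95 DD.
Night half: max(0, 15.1 − 10.4) × 0.5 = 4.7 × 0.5 = 2.35 DD.
Per 24 h: 12.30 DD/day.
Duration = 372 / 12.30 = 30.244 ≈ 30.2 days.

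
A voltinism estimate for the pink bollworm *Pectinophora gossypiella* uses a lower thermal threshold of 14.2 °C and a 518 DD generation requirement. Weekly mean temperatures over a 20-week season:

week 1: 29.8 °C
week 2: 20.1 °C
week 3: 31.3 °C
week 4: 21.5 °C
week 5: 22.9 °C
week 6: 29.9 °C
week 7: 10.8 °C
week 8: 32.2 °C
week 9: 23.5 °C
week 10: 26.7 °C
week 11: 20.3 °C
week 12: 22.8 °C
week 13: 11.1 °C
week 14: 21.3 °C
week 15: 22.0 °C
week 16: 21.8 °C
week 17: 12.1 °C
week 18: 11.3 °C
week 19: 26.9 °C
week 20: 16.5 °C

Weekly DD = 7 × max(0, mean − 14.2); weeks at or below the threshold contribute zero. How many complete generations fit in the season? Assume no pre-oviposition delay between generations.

2 generations

Weekly DD (7 × max(0, T̄ − 14.2)): 109.2, 41.3, 119.7, 51.1, 60.9, 109.9, 0.0, 126.0, 65.1, 87.5, 42.7, 60.2, 0.0, 49.7, 54.6, 53.2, 0.0, 0.0, 88.9, 16.1.
Season total = 1136.1 DD.
Complete generations = ⌊1136.1 / 518⌋ = 2.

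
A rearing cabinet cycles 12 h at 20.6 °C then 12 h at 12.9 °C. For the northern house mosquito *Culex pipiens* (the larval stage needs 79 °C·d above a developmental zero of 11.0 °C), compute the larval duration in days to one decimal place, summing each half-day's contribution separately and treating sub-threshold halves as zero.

13.7 days

Day half: max(0, 20.6 − 11.0) × 0.5 = 9.6 × 0.5 = 4.80 DD.
Night half: max(0, 12.9 − 11.0) × 0.5 = 1.9 × 0.5 = 0.95 DD.
Per 24 h: 5.75 DD/day.
Duration = 79 / 5.75 = 13.739 ≈ 13.7 days.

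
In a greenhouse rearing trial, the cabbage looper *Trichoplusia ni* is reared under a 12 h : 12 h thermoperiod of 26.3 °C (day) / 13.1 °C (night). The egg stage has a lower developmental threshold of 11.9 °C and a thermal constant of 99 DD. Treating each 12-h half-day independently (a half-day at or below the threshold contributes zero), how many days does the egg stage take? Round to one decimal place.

Day half: max(0, 26.3 − 11.9) × 0.5 = 14.4 × 0.5 = 7.20 DD.
Night half: max(0, 13.1 − 11.9) × 0.5 = 1.2 × 0.5 = 0.60 DD.
Per 24 h: 7.80 DD/day.
Duration = 99 / 7.80 = 12.692 ≈ 12.7 days.

12.7 days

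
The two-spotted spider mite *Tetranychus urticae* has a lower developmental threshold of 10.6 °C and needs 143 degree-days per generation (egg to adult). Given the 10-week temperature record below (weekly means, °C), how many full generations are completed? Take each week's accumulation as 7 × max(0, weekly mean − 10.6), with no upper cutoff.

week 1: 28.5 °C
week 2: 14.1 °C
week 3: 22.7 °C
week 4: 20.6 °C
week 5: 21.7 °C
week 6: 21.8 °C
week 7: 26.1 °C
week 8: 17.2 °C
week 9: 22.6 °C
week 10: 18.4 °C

5 generations

Weekly DD (7 × max(0, T̄ − 10.6)): 125.3, 24.5, 84.7, 70.0, 77.7, 78.4, 108.5, 46.2, 84.0, 54.6.
Season total = 753.9 DD.
Complete generations = ⌊753.9 / 143⌋ = 5.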